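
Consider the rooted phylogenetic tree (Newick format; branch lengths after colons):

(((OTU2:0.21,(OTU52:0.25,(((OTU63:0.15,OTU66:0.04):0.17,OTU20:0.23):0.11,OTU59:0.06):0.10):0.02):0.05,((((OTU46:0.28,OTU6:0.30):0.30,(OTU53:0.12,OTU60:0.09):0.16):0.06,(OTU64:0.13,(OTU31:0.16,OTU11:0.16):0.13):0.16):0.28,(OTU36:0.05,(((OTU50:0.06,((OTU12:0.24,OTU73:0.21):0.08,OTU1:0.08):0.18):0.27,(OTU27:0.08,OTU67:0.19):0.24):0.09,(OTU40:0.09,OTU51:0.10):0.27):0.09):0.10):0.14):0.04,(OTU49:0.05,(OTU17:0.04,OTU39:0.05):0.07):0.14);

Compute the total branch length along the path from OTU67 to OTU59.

The path runs OTU67 → … → MRCA → … → OTU59; the MRCA is the node subtending ((OTU2,(OTU52,(((OTU63,OTU66),OTU20),OTU59))),((((OTU46,OTU6),(OTU53,OTU60)),(OTU64,(OTU31,OTU11))),(OTU36,(((OTU50,((OTU12,OTU73),OTU1)),(OTU27,OTU67)),(OTU40,OTU51))))).
Branch lengths along that path: 0.19 + 0.24 + 0.09 + 0.09 + 0.10 + 0.14 + 0.05 + 0.02 + 0.10 + 0.06 = 1.08.

1.08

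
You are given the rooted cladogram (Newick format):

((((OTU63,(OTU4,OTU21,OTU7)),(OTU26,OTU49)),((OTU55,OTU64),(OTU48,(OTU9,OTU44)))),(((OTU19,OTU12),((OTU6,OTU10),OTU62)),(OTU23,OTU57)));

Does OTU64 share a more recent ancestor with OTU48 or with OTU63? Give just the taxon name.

The MRCA of OTU64 and OTU48 subtends ((OTU55,OTU64),(OTU48,(OTU9,OTU44))) (5 taxa).
The MRCA of OTU64 and OTU63 subtends (((OTU63,(OTU4,OTU21,OTU7)),(OTU26,OTU49)),((OTU55,OTU64),(OTU48,(OTU9,OTU44)))) (11 taxa).
The first is nested inside the second, so OTU64 shares a more recent common ancestor with OTU48.

OTU48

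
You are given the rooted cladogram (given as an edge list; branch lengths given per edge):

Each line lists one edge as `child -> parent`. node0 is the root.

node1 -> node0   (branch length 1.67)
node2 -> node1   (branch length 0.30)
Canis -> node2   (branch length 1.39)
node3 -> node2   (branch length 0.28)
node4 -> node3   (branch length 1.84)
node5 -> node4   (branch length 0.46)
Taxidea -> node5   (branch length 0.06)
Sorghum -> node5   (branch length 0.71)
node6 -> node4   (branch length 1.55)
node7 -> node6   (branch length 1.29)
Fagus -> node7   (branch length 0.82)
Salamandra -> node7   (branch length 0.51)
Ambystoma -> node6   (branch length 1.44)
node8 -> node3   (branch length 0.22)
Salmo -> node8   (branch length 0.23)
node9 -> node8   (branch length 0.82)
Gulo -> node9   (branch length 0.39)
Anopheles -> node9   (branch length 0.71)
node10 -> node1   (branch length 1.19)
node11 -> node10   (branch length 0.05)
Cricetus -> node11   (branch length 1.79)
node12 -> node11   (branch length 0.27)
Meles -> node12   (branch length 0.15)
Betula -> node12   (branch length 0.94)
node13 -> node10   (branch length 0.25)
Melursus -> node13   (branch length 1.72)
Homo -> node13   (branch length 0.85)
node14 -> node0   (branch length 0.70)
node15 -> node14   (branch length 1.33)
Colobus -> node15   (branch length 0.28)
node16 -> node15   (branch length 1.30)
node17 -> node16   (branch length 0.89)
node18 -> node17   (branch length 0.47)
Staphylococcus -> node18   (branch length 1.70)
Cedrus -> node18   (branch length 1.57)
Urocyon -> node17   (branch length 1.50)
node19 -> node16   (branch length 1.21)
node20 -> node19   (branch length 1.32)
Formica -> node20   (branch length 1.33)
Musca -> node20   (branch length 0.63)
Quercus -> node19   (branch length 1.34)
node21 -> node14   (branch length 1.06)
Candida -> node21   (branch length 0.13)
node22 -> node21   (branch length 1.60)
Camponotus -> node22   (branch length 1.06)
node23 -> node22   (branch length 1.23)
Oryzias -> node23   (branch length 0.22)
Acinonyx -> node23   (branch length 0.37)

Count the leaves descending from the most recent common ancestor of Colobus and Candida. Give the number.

11

The MRCA of Colobus and Candida is the node subtending ((Colobus,(((Staphylococcus,Cedrus),Urocyon),((Formica,Musca),Quercus))),(Candida,(Camponotus,(Oryzias,Acinonyx)))).
That clade contains 11 terminal taxa: Acinonyx, Camponotus, Candida, Cedrus, Colobus, Formica, Musca, Oryzias, Quercus, Staphylococcus, Urocyon.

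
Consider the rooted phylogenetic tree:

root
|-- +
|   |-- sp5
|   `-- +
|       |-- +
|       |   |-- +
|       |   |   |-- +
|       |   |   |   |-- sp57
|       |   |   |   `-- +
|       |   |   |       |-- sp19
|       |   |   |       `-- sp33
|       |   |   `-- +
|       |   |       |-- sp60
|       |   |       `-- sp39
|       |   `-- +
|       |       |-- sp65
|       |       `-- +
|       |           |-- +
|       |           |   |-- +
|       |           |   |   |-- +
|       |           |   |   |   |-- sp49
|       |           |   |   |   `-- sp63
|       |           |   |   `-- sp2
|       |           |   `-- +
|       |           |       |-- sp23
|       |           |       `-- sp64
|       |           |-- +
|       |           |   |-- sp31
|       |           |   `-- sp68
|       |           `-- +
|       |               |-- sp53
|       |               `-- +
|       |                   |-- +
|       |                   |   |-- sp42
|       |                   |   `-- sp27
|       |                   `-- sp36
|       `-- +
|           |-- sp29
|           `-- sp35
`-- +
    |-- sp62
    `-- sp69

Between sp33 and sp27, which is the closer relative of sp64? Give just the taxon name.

The MRCA of sp64 and sp27 subtends ((((sp49,sp63),sp2),(sp23,sp64)),(sp31,sp68),(sp53,((sp42,sp27),sp36))) (11 taxa).
The MRCA of sp64 and sp33 subtends (((sp57,(sp19,sp33)),(sp60,sp39)),(sp65,((((sp49,sp63),sp2),(sp23,sp64)),(sp31,sp68),(sp53,((sp42,sp27),sp36))))) (17 taxa).
The first is nested inside the second, so sp64 shares a more recent common ancestor with sp27.

sp27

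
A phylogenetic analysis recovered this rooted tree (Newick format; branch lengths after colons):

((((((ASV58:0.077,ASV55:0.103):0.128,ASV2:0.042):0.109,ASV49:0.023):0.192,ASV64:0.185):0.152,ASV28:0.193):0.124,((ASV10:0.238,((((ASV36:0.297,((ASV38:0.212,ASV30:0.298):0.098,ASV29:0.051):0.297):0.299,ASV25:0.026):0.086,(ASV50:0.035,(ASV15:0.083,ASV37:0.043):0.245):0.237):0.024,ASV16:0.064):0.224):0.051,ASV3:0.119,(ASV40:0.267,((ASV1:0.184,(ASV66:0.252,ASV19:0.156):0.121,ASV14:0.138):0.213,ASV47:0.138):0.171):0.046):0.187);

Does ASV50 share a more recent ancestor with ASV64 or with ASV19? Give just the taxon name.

The MRCA of ASV50 and ASV19 subtends ((ASV10,((((ASV36,((ASV38,ASV30),ASV29)),ASV25),(ASV50,(ASV15,ASV37))),ASV16)),ASV3,(ASV40,((ASV1,(ASV66,ASV19),ASV14),ASV47))) (17 taxa).
The MRCA of ASV50 and ASV64 is the root, subtending the entire tree (23 taxa).
The first is nested inside the second, so ASV50 shares a more recent common ancestor with ASV19.

ASV19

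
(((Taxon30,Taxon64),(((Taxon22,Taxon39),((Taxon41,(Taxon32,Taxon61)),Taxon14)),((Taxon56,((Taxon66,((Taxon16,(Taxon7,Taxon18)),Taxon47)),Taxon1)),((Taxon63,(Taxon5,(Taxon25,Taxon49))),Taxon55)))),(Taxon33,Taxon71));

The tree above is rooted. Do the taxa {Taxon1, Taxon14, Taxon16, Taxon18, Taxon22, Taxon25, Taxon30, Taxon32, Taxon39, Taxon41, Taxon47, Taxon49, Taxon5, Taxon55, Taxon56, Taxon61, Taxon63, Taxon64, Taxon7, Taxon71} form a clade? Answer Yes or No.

No

The MRCA of the listed taxa is the root, so the smallest clade containing them is the whole tree.
That clade also contains Taxon33, Taxon66, which are not in the proposed group, so the group is not monophyletic.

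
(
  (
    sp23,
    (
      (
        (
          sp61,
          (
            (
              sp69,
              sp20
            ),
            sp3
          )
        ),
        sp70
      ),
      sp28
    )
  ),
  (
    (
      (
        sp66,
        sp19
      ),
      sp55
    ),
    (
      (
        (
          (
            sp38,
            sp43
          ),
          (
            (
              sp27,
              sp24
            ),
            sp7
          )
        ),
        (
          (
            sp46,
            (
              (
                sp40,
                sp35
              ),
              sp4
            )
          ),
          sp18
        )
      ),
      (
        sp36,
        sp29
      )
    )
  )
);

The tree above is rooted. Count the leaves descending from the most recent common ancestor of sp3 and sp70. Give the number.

The MRCA of sp3 and sp70 is the node subtending ((sp61,((sp69,sp20),sp3)),sp70).
That clade contains 5 terminal taxa: sp20, sp3, sp61, sp69, sp70.

5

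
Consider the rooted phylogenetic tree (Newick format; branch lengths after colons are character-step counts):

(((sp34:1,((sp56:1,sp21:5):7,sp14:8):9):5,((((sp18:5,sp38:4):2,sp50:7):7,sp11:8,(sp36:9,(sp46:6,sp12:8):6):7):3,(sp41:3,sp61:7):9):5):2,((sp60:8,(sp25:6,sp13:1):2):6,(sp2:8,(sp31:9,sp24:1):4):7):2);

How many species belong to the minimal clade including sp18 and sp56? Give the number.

The MRCA of sp18 and sp56 is the node subtending ((sp34,((sp56,sp21),sp14)),((((sp18,sp38),sp50),sp11,(sp36,(sp46,sp12))),(sp41,sp61))).
That clade contains 13 terminal taxa: sp11, sp12, sp14, sp18, sp21, sp34, sp36, sp38, sp41, sp46, sp50, sp56, sp61.

13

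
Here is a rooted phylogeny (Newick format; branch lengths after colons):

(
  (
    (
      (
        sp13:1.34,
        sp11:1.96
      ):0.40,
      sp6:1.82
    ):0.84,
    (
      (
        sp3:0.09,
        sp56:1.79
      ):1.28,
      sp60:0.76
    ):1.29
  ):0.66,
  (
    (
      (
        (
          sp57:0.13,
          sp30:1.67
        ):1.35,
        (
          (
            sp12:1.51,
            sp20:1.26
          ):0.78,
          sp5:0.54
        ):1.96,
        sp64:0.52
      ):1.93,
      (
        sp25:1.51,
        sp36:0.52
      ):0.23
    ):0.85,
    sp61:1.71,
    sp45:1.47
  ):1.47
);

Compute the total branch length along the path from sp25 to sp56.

The path runs sp25 → … → MRCA → … → sp56; the MRCA is the root of the tree.
Branch lengths along that path: 1.51 + 0.23 + 0.85 + 1.47 + 0.66 + 1.29 + 1.28 + 1.79 = 9.08.

9.08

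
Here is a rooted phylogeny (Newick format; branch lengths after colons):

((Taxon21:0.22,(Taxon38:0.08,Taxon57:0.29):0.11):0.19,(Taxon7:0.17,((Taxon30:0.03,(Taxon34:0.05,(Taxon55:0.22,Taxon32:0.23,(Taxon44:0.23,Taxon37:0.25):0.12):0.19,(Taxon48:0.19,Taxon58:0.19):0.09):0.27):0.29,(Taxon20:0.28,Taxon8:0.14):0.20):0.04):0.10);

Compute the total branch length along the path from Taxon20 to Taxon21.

The path runs Taxon20 → … → MRCA → … → Taxon21; the MRCA is the root of the tree.
Branch lengths along that path: 0.28 + 0.20 + 0.04 + 0.10 + 0.19 + 0.22 = 1.03.

1.03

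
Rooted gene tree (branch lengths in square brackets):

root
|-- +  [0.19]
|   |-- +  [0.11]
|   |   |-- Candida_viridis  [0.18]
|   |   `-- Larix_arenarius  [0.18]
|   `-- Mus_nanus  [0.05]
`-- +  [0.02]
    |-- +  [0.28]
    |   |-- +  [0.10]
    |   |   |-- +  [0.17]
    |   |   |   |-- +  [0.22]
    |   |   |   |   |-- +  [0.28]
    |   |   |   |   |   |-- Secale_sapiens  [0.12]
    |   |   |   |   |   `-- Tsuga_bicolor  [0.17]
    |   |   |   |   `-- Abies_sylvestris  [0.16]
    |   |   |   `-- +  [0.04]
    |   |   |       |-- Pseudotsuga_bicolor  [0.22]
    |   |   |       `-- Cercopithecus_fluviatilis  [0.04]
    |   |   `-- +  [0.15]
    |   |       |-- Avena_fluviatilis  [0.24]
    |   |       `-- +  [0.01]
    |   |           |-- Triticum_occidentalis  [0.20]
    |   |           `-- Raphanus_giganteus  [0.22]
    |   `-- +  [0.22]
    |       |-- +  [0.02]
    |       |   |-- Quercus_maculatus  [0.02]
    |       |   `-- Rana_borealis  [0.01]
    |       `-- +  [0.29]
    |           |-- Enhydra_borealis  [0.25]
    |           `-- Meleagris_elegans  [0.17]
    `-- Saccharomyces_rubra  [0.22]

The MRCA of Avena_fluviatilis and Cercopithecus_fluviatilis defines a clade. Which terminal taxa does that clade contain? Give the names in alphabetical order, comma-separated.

Tracing Avena_fluviatilis: it sits inside (Avena_fluviatilis,(Triticum_occidentalis,Raphanus_giganteus)).
Tracing Cercopithecus_fluviatilis: it sits inside (Pseudotsuga_bicolor,Cercopithecus_fluviatilis).
The smallest clade enclosing both is ((((Secale_sapiens,Tsuga_bicolor),Abies_sylvestris),(Pseudotsuga_bicolor,Cercopithecus_fluviatilis)),(Avena_fluviatilis,(Triticum_occidentalis,Raphanus_giganteus))); the answer is its 8 terminal taxa in alphabetical order.

Abies_sylvestris, Avena_fluviatilis, Cercopithecus_fluviatilis, Pseudotsuga_bicolor, Raphanus_giganteus, Secale_sapiens, Triticum_occidentalis, Tsuga_bicolor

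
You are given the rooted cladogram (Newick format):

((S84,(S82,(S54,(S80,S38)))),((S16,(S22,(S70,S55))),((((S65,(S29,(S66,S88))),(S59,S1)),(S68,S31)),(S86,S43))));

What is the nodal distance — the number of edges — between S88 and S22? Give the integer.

The MRCA of S88 and S22 is the node subtending ((S16,(S22,(S70,S55))),((((S65,(S29,(S66,S88))),(S59,S1)),(S68,S31)),(S86,S43))).
From S88 up to that node: 7 branches. From S22 up to the same node: 3 branches. Total: 7 + 3 = 10.

10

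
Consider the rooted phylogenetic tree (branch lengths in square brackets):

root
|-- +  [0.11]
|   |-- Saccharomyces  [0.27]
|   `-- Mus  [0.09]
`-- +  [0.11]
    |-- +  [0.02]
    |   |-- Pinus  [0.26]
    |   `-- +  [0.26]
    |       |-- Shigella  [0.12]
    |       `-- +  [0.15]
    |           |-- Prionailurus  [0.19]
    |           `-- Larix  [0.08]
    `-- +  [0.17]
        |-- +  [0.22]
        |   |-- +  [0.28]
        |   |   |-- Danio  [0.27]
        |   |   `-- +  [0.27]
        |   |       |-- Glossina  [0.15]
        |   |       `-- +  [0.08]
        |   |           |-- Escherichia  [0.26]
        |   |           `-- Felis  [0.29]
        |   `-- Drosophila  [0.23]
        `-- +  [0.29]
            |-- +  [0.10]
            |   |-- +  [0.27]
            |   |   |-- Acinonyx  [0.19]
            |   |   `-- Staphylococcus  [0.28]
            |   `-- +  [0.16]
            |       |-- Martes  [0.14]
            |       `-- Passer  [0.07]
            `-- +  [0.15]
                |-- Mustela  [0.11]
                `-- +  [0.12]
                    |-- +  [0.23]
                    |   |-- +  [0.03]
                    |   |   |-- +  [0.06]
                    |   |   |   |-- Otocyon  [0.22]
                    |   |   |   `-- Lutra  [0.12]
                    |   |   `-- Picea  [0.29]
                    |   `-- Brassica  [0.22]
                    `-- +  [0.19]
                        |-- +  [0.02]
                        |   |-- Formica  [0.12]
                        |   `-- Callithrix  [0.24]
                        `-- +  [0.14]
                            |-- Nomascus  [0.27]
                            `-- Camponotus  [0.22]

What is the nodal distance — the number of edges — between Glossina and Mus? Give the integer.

The MRCA of Glossina and Mus is the root of the tree.
From Glossina up to that node: 6 branches. From Mus up to the same node: 2 branches. Total: 6 + 2 = 8.

8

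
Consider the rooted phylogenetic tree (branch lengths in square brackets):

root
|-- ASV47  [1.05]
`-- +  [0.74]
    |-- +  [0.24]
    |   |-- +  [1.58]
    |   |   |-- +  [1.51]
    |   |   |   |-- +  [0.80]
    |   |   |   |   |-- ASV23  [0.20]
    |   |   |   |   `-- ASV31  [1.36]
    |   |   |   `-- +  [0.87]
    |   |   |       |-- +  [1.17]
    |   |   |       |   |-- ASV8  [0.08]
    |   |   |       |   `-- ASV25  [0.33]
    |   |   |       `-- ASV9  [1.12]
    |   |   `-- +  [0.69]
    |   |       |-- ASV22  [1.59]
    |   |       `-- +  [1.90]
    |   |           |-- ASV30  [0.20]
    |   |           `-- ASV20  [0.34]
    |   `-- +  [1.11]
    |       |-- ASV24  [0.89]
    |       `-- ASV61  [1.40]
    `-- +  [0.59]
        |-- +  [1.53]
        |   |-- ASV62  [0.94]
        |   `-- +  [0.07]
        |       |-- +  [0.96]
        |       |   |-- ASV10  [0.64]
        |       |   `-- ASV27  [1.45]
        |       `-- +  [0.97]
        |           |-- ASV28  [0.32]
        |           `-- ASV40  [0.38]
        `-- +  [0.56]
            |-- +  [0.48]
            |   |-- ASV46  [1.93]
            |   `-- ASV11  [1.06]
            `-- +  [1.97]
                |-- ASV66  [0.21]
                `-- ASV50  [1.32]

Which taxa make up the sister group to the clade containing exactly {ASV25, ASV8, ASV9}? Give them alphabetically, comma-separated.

The clade containing exactly {ASV25, ASV8, ASV9} attaches to the tree at the node subtending ((ASV23,ASV31),((ASV8,ASV25),ASV9)).
The other lineage descending from that same node — the sister group — is (ASV23,ASV31); its 2 tips in alphabetical order are the answer.

ASV23, ASV31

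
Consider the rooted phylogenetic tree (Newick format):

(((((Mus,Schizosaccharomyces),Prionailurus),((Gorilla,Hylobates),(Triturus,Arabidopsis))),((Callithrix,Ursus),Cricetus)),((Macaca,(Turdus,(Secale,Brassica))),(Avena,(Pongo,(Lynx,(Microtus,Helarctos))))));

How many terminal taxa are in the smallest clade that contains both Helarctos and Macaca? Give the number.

9

The MRCA of Helarctos and Macaca is the node subtending ((Macaca,(Turdus,(Secale,Brassica))),(Avena,(Pongo,(Lynx,(Microtus,Helarctos))))).
That clade contains 9 terminal taxa: Avena, Brassica, Helarctos, Lynx, Macaca, Microtus, Pongo, Secale, Turdus.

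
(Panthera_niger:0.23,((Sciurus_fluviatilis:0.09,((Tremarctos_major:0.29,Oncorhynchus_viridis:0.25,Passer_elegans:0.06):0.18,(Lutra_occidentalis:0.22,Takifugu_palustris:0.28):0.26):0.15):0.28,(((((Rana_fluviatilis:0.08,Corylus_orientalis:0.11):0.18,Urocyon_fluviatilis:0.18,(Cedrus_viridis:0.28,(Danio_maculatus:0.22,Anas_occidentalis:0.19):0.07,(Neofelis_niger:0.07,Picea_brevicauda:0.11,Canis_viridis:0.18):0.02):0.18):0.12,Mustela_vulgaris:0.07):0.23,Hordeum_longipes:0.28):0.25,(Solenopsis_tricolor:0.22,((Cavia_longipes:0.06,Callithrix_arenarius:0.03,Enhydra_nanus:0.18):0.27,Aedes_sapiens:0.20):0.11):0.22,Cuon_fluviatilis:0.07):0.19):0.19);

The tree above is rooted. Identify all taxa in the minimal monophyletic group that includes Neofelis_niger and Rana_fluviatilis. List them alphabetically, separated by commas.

Anas_occidentalis, Canis_viridis, Cedrus_viridis, Corylus_orientalis, Danio_maculatus, Neofelis_niger, Picea_brevicauda, Rana_fluviatilis, Urocyon_fluviatilis

Tracing Neofelis_niger: it sits inside (Neofelis_niger,Picea_brevicauda,Canis_viridis).
Tracing Rana_fluviatilis: it sits inside (Rana_fluviatilis,Corylus_orientalis).
The smallest clade enclosing both is ((Rana_fluviatilis,Corylus_orientalis),Urocyon_fluviatilis,(Cedrus_viridis,(Danio_maculatus,Anas_occidentalis),(Neofelis_niger,Picea_brevicauda,Canis_viridis))); the answer is its 9 terminal taxa in alphabetical order.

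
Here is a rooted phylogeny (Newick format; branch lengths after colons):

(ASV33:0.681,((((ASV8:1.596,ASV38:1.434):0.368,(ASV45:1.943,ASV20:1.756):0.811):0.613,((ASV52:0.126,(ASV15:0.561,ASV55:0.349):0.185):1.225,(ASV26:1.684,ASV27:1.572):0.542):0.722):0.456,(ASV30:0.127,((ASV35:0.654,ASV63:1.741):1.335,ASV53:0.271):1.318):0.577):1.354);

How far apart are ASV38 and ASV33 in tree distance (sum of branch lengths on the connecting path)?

The path runs ASV38 → … → MRCA → … → ASV33; the MRCA is the root of the tree.
Branch lengths along that path: 1.434 + 0.368 + 0.613 + 0.456 + 1.354 + 0.681 = 4.906.

4.906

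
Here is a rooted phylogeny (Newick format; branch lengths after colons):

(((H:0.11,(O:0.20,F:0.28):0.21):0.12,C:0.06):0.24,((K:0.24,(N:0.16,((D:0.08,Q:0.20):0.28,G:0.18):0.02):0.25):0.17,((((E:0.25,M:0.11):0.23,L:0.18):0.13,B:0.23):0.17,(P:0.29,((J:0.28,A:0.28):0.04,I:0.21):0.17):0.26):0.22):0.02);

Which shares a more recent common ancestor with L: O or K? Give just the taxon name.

K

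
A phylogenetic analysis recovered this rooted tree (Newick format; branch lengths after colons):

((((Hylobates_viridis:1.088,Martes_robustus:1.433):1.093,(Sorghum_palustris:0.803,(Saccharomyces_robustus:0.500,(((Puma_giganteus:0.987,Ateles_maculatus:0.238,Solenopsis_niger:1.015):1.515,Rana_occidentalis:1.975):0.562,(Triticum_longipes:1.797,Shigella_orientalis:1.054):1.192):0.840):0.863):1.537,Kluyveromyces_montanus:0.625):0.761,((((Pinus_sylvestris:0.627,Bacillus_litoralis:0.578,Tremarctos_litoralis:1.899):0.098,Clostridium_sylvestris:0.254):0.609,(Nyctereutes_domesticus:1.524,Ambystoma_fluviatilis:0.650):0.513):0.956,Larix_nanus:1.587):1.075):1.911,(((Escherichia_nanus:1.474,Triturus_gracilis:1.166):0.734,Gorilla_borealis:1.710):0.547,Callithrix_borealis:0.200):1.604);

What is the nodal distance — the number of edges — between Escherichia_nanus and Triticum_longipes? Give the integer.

11

The MRCA of Escherichia_nanus and Triticum_longipes is the root of the tree.
From Escherichia_nanus up to that node: 4 branches. From Triticum_longipes up to the same node: 7 branches. Total: 4 + 7 = 11.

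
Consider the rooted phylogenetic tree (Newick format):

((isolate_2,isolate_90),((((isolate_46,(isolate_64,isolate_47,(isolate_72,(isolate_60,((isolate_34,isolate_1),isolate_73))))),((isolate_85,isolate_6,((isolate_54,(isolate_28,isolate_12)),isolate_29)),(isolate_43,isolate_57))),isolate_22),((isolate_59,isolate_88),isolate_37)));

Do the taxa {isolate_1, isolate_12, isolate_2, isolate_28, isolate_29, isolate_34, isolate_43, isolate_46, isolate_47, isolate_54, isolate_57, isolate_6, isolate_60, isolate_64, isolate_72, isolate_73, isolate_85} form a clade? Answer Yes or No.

No

The MRCA of the listed taxa is the root, so the smallest clade containing them is the whole tree.
That clade also contains isolate_22, isolate_37, isolate_59, isolate_88, isolate_90, which are not in the proposed group, so the group is not monophyletic.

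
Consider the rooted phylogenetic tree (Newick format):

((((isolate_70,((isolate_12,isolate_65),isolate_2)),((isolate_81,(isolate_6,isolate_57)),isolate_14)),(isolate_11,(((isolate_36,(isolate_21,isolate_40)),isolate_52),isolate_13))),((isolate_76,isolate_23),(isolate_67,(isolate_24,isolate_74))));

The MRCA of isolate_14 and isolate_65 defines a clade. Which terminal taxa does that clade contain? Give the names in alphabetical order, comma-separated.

isolate_12, isolate_14, isolate_2, isolate_57, isolate_6, isolate_65, isolate_70, isolate_81

Tracing isolate_14: it sits inside ((isolate_81,(isolate_6,isolate_57)),isolate_14).
Tracing isolate_65: it sits inside (isolate_12,isolate_65).
The smallest clade enclosing both is ((isolate_70,((isolate_12,isolate_65),isolate_2)),((isolate_81,(isolate_6,isolate_57)),isolate_14)); the answer is its 8 terminal taxa in alphabetical order.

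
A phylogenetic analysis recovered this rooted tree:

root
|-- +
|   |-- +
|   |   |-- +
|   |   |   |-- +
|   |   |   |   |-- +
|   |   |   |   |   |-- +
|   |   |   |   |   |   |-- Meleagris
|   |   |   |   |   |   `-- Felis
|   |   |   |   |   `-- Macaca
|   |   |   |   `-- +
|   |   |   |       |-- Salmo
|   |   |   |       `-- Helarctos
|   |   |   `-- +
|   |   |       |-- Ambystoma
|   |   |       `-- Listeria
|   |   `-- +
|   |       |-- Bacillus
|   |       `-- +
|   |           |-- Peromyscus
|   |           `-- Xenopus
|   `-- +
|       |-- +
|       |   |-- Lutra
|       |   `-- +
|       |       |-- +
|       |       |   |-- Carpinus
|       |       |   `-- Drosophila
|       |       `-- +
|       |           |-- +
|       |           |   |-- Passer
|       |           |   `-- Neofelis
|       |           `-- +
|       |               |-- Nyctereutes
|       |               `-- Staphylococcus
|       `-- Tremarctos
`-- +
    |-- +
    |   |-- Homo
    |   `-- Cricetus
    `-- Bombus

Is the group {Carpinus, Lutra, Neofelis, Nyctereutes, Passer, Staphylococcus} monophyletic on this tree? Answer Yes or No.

No

The MRCA of the listed taxa subtends (Lutra,((Carpinus,Drosophila),((Passer,Neofelis),(Nyctereutes,Staphylococcus)))).
That clade also contains Drosophila, which is not in the proposed group, so the group is not monophyletic.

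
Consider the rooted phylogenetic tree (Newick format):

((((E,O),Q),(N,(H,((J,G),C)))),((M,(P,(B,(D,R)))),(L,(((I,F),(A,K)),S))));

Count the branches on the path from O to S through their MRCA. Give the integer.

The MRCA of O and S is the root of the tree.
From O up to that node: 4 branches. From S up to the same node: 4 branches. Total: 4 + 4 = 8.

8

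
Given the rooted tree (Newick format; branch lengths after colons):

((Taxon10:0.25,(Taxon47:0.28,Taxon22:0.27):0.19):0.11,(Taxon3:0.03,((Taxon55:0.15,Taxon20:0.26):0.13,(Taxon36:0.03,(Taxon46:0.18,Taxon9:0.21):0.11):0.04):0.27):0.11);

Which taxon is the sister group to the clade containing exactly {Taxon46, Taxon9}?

Taxon36

The clade containing exactly {Taxon46, Taxon9} attaches to the tree at the node subtending (Taxon36,(Taxon46,Taxon9)).
The other lineage descending from that same node — the sister group — is the single tip Taxon36.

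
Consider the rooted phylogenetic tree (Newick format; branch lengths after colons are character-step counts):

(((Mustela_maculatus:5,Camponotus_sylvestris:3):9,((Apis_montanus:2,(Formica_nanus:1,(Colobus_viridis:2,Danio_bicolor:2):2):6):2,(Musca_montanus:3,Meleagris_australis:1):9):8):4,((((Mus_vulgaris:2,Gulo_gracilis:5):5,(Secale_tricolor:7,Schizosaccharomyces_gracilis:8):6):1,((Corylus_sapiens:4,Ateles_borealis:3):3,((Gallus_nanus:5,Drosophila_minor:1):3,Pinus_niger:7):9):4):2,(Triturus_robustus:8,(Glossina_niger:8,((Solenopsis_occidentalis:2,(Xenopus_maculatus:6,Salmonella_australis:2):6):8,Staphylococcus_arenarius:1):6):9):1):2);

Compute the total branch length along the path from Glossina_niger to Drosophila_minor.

The path runs Glossina_niger → … → MRCA → … → Drosophila_minor; the MRCA is the node subtending ((((Mus_vulgaris,Gulo_gracilis),(Secale_tricolor,Schizosaccharomyces_gracilis)),((Corylus_sapiens,Ateles_borealis),((Gallus_nanus,Drosophila_minor),Pinus_niger))),(Triturus_robustus,(Glossina_niger,((Solenopsis_occidentalis,(Xenopus_maculatus,Salmonella_australis)),Staphylococcus_arenarius)))).
Branch lengths along that path: 8 + 9 + 1 + 2 + 4 + 9 + 3 + 1 = 37.

37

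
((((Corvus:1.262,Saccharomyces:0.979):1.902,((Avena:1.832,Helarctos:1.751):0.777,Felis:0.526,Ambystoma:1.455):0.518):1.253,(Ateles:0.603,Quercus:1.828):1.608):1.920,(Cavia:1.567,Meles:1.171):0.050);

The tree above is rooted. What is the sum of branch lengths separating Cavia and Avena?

The path runs Cavia → … → MRCA → … → Avena; the MRCA is the root of the tree.
Branch lengths along that path: 1.567 + 0.050 + 1.920 + 1.253 + 0.518 + 0.777 + 1.832 = 7.917.

7.917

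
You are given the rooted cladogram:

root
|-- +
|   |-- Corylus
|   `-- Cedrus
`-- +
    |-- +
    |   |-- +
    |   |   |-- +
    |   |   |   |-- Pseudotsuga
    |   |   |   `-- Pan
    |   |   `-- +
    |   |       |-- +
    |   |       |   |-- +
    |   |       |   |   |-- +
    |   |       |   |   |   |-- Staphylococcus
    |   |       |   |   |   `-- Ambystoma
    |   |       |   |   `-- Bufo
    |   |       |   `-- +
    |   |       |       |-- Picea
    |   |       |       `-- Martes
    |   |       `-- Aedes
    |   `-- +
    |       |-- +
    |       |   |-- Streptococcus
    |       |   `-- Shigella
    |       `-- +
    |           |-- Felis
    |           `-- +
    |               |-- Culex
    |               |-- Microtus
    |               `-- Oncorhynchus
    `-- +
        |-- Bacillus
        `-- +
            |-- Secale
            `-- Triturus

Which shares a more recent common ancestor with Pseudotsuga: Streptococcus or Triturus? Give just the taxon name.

The MRCA of Pseudotsuga and Streptococcus subtends (((Pseudotsuga,Pan),((((Staphylococcus,Ambystoma),Bufo),(Picea,Martes)),Aedes)),((Streptococcus,Shigella),(Felis,(Culex,Microtus,Oncorhynchus)))) (14 taxa).
The MRCA of Pseudotsuga and Triturus subtends ((((Pseudotsuga,Pan),((((Staphylococcus,Ambystoma),Bufo),(Picea,Martes)),Aedes)),((Streptococcus,Shigella),(Felis,(Culex,Microtus,Oncorhynchus)))),(Bacillus,(Secale,Triturus))) (17 taxa).
The first is nested inside the second, so Pseudotsuga shares a more recent common ancestor with Streptococcus.

Streptococcus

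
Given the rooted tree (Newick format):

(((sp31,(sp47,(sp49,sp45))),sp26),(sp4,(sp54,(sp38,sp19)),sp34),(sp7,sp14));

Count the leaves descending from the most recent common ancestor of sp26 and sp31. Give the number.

The MRCA of sp26 and sp31 is the node subtending ((sp31,(sp47,(sp49,sp45))),sp26).
That clade contains 5 terminal taxa: sp26, sp31, sp45, sp47, sp49.

5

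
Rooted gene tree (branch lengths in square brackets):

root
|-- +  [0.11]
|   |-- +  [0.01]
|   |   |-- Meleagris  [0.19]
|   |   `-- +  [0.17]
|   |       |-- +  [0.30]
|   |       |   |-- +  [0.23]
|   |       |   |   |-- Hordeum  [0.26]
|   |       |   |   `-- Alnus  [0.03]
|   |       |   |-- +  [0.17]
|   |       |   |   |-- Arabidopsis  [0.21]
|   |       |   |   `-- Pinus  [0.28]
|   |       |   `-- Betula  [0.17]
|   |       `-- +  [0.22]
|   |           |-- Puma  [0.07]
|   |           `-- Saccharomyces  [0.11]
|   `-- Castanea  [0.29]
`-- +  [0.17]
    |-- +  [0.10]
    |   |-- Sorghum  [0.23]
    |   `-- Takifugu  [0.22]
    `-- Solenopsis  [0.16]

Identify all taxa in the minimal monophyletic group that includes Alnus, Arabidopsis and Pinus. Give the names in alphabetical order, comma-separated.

Tracing Alnus: it sits inside (Hordeum,Alnus).
Tracing Arabidopsis: it sits inside (Arabidopsis,Pinus).
Tracing Pinus: it sits inside (Arabidopsis,Pinus).
The smallest clade enclosing all 3 is ((Hordeum,Alnus),(Arabidopsis,Pinus),Betula); the answer is its 5 terminal taxa in alphabetical order.

Alnus, Arabidopsis, Betula, Hordeum, Pinus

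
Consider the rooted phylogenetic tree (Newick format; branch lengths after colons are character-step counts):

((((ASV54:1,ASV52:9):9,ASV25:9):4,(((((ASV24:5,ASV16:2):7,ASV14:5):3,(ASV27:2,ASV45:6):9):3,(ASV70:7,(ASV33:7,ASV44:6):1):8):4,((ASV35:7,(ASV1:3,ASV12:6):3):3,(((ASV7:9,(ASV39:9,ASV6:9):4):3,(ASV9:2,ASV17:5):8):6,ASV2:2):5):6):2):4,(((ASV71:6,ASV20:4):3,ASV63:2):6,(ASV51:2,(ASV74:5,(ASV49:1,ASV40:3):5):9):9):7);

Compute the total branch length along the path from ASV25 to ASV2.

The path runs ASV25 → … → MRCA → … → ASV2; the MRCA is the node subtending (((ASV54,ASV52),ASV25),(((((ASV24,ASV16),ASV14),(ASV27,ASV45)),(ASV70,(ASV33,ASV44))),((ASV35,(ASV1,ASV12)),(((ASV7,(ASV39,ASV6)),(ASV9,ASV17)),ASV2)))).
Branch lengths along that path: 9 + 4 + 2 + 6 + 5 + 2 = 28.

28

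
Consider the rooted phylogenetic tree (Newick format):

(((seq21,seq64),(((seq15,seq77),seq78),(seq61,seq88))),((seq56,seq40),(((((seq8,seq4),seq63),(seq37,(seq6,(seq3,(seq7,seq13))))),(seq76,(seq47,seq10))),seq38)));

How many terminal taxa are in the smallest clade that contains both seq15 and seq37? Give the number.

The MRCA of seq15 and seq37 is the root, so the clade is the entire tree.
That clade contains 21 terminal taxa: seq10, seq13, seq15, seq21, seq3, seq37, seq38, seq4, seq40, seq47, seq56, seq6, seq61, seq63, seq64, seq7, seq76, seq77, seq78, seq8, seq88.

21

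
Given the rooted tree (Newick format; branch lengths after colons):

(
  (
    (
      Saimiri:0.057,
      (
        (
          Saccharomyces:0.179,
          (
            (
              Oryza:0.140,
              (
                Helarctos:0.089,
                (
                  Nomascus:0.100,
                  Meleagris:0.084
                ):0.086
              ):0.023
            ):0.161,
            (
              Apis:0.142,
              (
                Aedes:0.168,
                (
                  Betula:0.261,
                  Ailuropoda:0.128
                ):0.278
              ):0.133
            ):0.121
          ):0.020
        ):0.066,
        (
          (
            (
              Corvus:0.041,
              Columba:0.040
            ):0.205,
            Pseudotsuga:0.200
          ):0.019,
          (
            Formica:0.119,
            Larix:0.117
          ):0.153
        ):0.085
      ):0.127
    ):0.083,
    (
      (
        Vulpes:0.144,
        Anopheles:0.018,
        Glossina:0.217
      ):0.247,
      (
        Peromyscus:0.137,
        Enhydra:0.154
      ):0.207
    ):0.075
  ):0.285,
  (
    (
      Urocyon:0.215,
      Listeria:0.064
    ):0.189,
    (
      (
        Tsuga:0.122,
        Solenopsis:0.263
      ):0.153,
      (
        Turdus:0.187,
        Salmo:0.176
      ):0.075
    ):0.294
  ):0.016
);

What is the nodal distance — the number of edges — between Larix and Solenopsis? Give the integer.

10

The MRCA of Larix and Solenopsis is the root of the tree.
From Larix up to that node: 6 branches. From Solenopsis up to the same node: 4 branches. Total: 6 + 4 = 10.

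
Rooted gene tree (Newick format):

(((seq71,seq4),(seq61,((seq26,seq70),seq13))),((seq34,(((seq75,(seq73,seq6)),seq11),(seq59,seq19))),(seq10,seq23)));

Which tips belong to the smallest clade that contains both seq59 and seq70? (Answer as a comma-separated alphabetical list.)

seq10, seq11, seq13, seq19, seq23, seq26, seq34, seq4, seq59, seq6, seq61, seq70, seq71, seq73, seq75

Tracing seq59: it sits inside (seq59,seq19).
Tracing seq70: it sits inside (seq26,seq70).
The smallest clade enclosing both is the whole tree (their MRCA is the root), so the answer is all 15 tips in alphabetical order.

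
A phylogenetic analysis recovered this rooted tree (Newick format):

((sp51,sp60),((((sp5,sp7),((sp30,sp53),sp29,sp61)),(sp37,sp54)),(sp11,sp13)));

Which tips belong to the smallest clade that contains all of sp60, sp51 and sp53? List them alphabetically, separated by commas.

sp11, sp13, sp29, sp30, sp37, sp5, sp51, sp53, sp54, sp60, sp61, sp7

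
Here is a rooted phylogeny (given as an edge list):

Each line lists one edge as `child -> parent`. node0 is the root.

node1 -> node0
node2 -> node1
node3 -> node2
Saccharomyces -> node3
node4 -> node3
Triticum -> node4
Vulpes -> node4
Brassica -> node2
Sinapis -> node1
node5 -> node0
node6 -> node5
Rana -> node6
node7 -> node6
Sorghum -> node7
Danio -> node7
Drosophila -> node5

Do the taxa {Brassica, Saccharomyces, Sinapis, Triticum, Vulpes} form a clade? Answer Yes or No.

The most recent common ancestor of these taxa subtends (((Saccharomyces,(Triticum,Vulpes)),Brassica),Sinapis).
That clade has exactly 5 tips — every listed taxon and nothing else — so the group is monophyletic.

Yes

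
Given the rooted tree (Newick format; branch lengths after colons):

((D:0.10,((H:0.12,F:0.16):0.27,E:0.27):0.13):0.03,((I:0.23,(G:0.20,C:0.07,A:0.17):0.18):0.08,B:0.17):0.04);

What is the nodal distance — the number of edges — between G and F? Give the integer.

8

The MRCA of G and F is the root of the tree.
From G up to that node: 4 branches. From F up to the same node: 4 branches. Total: 4 + 4 = 8.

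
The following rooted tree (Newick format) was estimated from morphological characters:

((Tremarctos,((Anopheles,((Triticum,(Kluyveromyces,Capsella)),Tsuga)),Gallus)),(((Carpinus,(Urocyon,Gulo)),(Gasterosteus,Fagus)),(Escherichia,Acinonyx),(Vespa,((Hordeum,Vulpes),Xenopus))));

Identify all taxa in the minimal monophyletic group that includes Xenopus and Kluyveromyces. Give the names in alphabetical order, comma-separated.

Tracing Xenopus: it sits inside ((Hordeum,Vulpes),Xenopus).
Tracing Kluyveromyces: it sits inside (Kluyveromyces,Capsella).
The smallest clade enclosing both is the whole tree (their MRCA is the root), so the answer is all 18 tips in alphabetical order.

Acinonyx, Anopheles, Capsella, Carpinus, Escherichia, Fagus, Gallus, Gasterosteus, Gulo, Hordeum, Kluyveromyces, Tremarctos, Triticum, Tsuga, Urocyon, Vespa, Vulpes, Xenopus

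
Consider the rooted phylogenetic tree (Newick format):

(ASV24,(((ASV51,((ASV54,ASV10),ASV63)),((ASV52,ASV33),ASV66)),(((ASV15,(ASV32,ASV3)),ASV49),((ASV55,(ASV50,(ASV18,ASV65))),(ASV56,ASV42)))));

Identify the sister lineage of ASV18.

ASV65

ASV18 attaches to the tree at the node subtending (ASV18,ASV65).
The other lineage descending from that same node — the sister group — is the single tip ASV65.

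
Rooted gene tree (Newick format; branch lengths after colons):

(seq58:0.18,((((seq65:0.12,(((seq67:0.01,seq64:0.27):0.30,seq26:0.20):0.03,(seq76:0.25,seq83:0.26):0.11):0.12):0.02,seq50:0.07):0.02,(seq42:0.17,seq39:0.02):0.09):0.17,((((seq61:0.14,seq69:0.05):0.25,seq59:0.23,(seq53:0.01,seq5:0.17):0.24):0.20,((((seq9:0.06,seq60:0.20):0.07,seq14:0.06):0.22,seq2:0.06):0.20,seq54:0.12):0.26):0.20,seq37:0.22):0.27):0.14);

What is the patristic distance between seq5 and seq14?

The path runs seq5 → … → MRCA → … → seq14; the MRCA is the node subtending (((seq61,seq69),seq59,(seq53,seq5)),((((seq9,seq60),seq14),seq2),seq54)).
Branch lengths along that path: 0.17 + 0.24 + 0.20 + 0.26 + 0.20 + 0.22 + 0.06 = 1.35.

1.35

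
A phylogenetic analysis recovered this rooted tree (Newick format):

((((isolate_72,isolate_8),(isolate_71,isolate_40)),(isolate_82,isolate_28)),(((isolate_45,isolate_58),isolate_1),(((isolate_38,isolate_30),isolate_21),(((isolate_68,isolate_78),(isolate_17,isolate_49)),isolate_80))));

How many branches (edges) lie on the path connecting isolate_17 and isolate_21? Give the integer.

6

The MRCA of isolate_17 and isolate_21 is the node subtending (((isolate_38,isolate_30),isolate_21),(((isolate_68,isolate_78),(isolate_17,isolate_49)),isolate_80)).
From isolate_17 up to that node: 4 branches. From isolate_21 up to the same node: 2 branches. Total: 4 + 2 = 6.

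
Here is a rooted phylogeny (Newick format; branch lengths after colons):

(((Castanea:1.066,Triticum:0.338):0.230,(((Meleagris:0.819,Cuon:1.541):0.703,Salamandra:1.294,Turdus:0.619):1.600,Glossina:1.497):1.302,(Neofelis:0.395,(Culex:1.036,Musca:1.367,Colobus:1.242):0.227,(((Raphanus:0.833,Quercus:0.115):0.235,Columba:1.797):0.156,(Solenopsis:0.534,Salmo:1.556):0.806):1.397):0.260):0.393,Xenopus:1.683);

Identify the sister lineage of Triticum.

Triticum attaches to the tree at the node subtending (Castanea,Triticum).
The other lineage descending from that same node — the sister group — is the single tip Castanea.

Castanea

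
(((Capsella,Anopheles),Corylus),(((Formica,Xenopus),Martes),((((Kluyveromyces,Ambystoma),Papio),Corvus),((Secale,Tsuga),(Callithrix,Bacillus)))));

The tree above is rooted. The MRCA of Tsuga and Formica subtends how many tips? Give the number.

11

The MRCA of Tsuga and Formica is the node subtending (((Formica,Xenopus),Martes),((((Kluyveromyces,Ambystoma),Papio),Corvus),((Secale,Tsuga),(Callithrix,Bacillus)))).
That clade contains 11 terminal taxa: Ambystoma, Bacillus, Callithrix, Corvus, Formica, Kluyveromyces, Martes, Papio, Secale, Tsuga, Xenopus.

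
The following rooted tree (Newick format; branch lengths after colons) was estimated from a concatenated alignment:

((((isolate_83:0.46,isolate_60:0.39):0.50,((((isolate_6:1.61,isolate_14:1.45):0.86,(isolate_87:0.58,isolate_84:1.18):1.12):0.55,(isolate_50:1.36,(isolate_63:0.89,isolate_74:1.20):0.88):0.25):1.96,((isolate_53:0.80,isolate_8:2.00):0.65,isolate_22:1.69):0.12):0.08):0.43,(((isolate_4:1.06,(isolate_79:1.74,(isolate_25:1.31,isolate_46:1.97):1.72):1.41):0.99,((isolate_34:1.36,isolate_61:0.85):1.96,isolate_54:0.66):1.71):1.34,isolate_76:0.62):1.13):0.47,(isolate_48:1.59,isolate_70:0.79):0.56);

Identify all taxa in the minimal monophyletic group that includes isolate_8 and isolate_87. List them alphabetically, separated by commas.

Tracing isolate_8: it sits inside (isolate_53,isolate_8).
Tracing isolate_87: it sits inside (isolate_87,isolate_84).
The smallest clade enclosing both is ((((isolate_6,isolate_14),(isolate_87,isolate_84)),(isolate_50,(isolate_63,isolate_74))),((isolate_53,isolate_8),isolate_22)); the answer is its 10 terminal taxa in alphabetical order.

isolate_14, isolate_22, isolate_50, isolate_53, isolate_6, isolate_63, isolate_74, isolate_8, isolate_84, isolate_87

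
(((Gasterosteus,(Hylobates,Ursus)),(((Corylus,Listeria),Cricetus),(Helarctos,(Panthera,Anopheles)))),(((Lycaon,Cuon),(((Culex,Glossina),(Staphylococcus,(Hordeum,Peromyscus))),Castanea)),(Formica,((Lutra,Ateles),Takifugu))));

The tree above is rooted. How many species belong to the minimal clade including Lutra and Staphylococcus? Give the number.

The MRCA of Lutra and Staphylococcus is the node subtending (((Lycaon,Cuon),(((Culex,Glossina),(Staphylococcus,(Hordeum,Peromyscus))),Castanea)),(Formica,((Lutra,Ateles),Takifugu))).
That clade contains 12 terminal taxa: Ateles, Castanea, Culex, Cuon, Formica, Glossina, Hordeum, Lutra, Lycaon, Peromyscus, Staphylococcus, Takifugu.

12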